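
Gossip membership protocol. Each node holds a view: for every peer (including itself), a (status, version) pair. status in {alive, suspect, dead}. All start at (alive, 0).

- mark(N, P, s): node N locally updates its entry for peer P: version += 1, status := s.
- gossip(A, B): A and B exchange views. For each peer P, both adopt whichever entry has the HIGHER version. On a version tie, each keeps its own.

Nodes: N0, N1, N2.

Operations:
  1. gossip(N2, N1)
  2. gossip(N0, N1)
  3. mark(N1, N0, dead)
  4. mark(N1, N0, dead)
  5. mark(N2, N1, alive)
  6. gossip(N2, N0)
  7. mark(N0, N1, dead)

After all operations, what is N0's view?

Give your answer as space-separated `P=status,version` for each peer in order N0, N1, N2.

Answer: N0=alive,0 N1=dead,2 N2=alive,0

Derivation:
Op 1: gossip N2<->N1 -> N2.N0=(alive,v0) N2.N1=(alive,v0) N2.N2=(alive,v0) | N1.N0=(alive,v0) N1.N1=(alive,v0) N1.N2=(alive,v0)
Op 2: gossip N0<->N1 -> N0.N0=(alive,v0) N0.N1=(alive,v0) N0.N2=(alive,v0) | N1.N0=(alive,v0) N1.N1=(alive,v0) N1.N2=(alive,v0)
Op 3: N1 marks N0=dead -> (dead,v1)
Op 4: N1 marks N0=dead -> (dead,v2)
Op 5: N2 marks N1=alive -> (alive,v1)
Op 6: gossip N2<->N0 -> N2.N0=(alive,v0) N2.N1=(alive,v1) N2.N2=(alive,v0) | N0.N0=(alive,v0) N0.N1=(alive,v1) N0.N2=(alive,v0)
Op 7: N0 marks N1=dead -> (dead,v2)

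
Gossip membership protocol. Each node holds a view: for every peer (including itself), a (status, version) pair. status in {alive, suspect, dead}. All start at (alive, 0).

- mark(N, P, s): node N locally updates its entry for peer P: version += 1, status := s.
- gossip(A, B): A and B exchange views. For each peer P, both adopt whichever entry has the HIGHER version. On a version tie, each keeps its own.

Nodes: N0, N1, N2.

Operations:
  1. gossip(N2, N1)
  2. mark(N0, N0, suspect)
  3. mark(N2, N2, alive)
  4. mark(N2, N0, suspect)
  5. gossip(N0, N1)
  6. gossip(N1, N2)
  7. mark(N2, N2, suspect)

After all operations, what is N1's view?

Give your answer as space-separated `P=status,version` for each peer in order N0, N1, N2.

Answer: N0=suspect,1 N1=alive,0 N2=alive,1

Derivation:
Op 1: gossip N2<->N1 -> N2.N0=(alive,v0) N2.N1=(alive,v0) N2.N2=(alive,v0) | N1.N0=(alive,v0) N1.N1=(alive,v0) N1.N2=(alive,v0)
Op 2: N0 marks N0=suspect -> (suspect,v1)
Op 3: N2 marks N2=alive -> (alive,v1)
Op 4: N2 marks N0=suspect -> (suspect,v1)
Op 5: gossip N0<->N1 -> N0.N0=(suspect,v1) N0.N1=(alive,v0) N0.N2=(alive,v0) | N1.N0=(suspect,v1) N1.N1=(alive,v0) N1.N2=(alive,v0)
Op 6: gossip N1<->N2 -> N1.N0=(suspect,v1) N1.N1=(alive,v0) N1.N2=(alive,v1) | N2.N0=(suspect,v1) N2.N1=(alive,v0) N2.N2=(alive,v1)
Op 7: N2 marks N2=suspect -> (suspect,v2)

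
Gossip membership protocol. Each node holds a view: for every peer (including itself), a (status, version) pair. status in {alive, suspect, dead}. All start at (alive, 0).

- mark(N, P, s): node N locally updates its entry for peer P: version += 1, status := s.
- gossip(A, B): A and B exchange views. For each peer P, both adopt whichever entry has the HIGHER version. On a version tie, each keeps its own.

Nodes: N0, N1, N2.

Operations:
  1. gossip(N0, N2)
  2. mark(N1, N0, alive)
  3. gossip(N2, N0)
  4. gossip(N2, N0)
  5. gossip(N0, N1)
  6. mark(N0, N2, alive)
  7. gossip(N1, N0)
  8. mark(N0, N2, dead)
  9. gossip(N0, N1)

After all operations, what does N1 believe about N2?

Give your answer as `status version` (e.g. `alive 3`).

Answer: dead 2

Derivation:
Op 1: gossip N0<->N2 -> N0.N0=(alive,v0) N0.N1=(alive,v0) N0.N2=(alive,v0) | N2.N0=(alive,v0) N2.N1=(alive,v0) N2.N2=(alive,v0)
Op 2: N1 marks N0=alive -> (alive,v1)
Op 3: gossip N2<->N0 -> N2.N0=(alive,v0) N2.N1=(alive,v0) N2.N2=(alive,v0) | N0.N0=(alive,v0) N0.N1=(alive,v0) N0.N2=(alive,v0)
Op 4: gossip N2<->N0 -> N2.N0=(alive,v0) N2.N1=(alive,v0) N2.N2=(alive,v0) | N0.N0=(alive,v0) N0.N1=(alive,v0) N0.N2=(alive,v0)
Op 5: gossip N0<->N1 -> N0.N0=(alive,v1) N0.N1=(alive,v0) N0.N2=(alive,v0) | N1.N0=(alive,v1) N1.N1=(alive,v0) N1.N2=(alive,v0)
Op 6: N0 marks N2=alive -> (alive,v1)
Op 7: gossip N1<->N0 -> N1.N0=(alive,v1) N1.N1=(alive,v0) N1.N2=(alive,v1) | N0.N0=(alive,v1) N0.N1=(alive,v0) N0.N2=(alive,v1)
Op 8: N0 marks N2=dead -> (dead,v2)
Op 9: gossip N0<->N1 -> N0.N0=(alive,v1) N0.N1=(alive,v0) N0.N2=(dead,v2) | N1.N0=(alive,v1) N1.N1=(alive,v0) N1.N2=(dead,v2)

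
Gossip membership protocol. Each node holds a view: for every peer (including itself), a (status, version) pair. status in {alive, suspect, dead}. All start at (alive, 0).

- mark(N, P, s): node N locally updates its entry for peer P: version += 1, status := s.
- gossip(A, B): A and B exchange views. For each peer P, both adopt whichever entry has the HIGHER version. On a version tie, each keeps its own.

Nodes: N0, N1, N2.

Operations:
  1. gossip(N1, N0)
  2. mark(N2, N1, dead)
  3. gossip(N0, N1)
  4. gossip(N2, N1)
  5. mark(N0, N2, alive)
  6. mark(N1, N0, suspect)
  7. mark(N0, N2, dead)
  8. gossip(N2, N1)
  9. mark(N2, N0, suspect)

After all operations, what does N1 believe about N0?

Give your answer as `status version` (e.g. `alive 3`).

Answer: suspect 1

Derivation:
Op 1: gossip N1<->N0 -> N1.N0=(alive,v0) N1.N1=(alive,v0) N1.N2=(alive,v0) | N0.N0=(alive,v0) N0.N1=(alive,v0) N0.N2=(alive,v0)
Op 2: N2 marks N1=dead -> (dead,v1)
Op 3: gossip N0<->N1 -> N0.N0=(alive,v0) N0.N1=(alive,v0) N0.N2=(alive,v0) | N1.N0=(alive,v0) N1.N1=(alive,v0) N1.N2=(alive,v0)
Op 4: gossip N2<->N1 -> N2.N0=(alive,v0) N2.N1=(dead,v1) N2.N2=(alive,v0) | N1.N0=(alive,v0) N1.N1=(dead,v1) N1.N2=(alive,v0)
Op 5: N0 marks N2=alive -> (alive,v1)
Op 6: N1 marks N0=suspect -> (suspect,v1)
Op 7: N0 marks N2=dead -> (dead,v2)
Op 8: gossip N2<->N1 -> N2.N0=(suspect,v1) N2.N1=(dead,v1) N2.N2=(alive,v0) | N1.N0=(suspect,v1) N1.N1=(dead,v1) N1.N2=(alive,v0)
Op 9: N2 marks N0=suspect -> (suspect,v2)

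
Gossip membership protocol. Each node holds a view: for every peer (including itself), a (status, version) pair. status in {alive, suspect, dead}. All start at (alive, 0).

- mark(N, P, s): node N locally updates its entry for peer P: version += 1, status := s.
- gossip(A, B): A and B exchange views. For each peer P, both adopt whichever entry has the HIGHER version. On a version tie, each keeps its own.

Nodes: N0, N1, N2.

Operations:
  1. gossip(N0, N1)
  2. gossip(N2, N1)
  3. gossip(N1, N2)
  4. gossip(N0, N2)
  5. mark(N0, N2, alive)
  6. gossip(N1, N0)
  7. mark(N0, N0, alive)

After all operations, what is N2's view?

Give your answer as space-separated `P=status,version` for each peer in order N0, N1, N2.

Op 1: gossip N0<->N1 -> N0.N0=(alive,v0) N0.N1=(alive,v0) N0.N2=(alive,v0) | N1.N0=(alive,v0) N1.N1=(alive,v0) N1.N2=(alive,v0)
Op 2: gossip N2<->N1 -> N2.N0=(alive,v0) N2.N1=(alive,v0) N2.N2=(alive,v0) | N1.N0=(alive,v0) N1.N1=(alive,v0) N1.N2=(alive,v0)
Op 3: gossip N1<->N2 -> N1.N0=(alive,v0) N1.N1=(alive,v0) N1.N2=(alive,v0) | N2.N0=(alive,v0) N2.N1=(alive,v0) N2.N2=(alive,v0)
Op 4: gossip N0<->N2 -> N0.N0=(alive,v0) N0.N1=(alive,v0) N0.N2=(alive,v0) | N2.N0=(alive,v0) N2.N1=(alive,v0) N2.N2=(alive,v0)
Op 5: N0 marks N2=alive -> (alive,v1)
Op 6: gossip N1<->N0 -> N1.N0=(alive,v0) N1.N1=(alive,v0) N1.N2=(alive,v1) | N0.N0=(alive,v0) N0.N1=(alive,v0) N0.N2=(alive,v1)
Op 7: N0 marks N0=alive -> (alive,v1)

Answer: N0=alive,0 N1=alive,0 N2=alive,0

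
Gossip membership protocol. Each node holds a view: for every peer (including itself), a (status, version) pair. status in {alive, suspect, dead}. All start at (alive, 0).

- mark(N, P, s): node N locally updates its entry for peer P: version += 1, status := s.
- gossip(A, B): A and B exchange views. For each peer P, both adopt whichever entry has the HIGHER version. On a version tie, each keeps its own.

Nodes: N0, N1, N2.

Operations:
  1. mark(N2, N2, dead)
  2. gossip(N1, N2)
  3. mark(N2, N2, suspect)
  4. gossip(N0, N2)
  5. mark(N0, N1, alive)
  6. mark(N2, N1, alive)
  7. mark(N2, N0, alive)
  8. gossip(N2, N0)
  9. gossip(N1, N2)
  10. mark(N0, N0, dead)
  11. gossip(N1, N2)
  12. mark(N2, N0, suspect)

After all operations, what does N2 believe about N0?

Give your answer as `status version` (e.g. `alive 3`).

Answer: suspect 2

Derivation:
Op 1: N2 marks N2=dead -> (dead,v1)
Op 2: gossip N1<->N2 -> N1.N0=(alive,v0) N1.N1=(alive,v0) N1.N2=(dead,v1) | N2.N0=(alive,v0) N2.N1=(alive,v0) N2.N2=(dead,v1)
Op 3: N2 marks N2=suspect -> (suspect,v2)
Op 4: gossip N0<->N2 -> N0.N0=(alive,v0) N0.N1=(alive,v0) N0.N2=(suspect,v2) | N2.N0=(alive,v0) N2.N1=(alive,v0) N2.N2=(suspect,v2)
Op 5: N0 marks N1=alive -> (alive,v1)
Op 6: N2 marks N1=alive -> (alive,v1)
Op 7: N2 marks N0=alive -> (alive,v1)
Op 8: gossip N2<->N0 -> N2.N0=(alive,v1) N2.N1=(alive,v1) N2.N2=(suspect,v2) | N0.N0=(alive,v1) N0.N1=(alive,v1) N0.N2=(suspect,v2)
Op 9: gossip N1<->N2 -> N1.N0=(alive,v1) N1.N1=(alive,v1) N1.N2=(suspect,v2) | N2.N0=(alive,v1) N2.N1=(alive,v1) N2.N2=(suspect,v2)
Op 10: N0 marks N0=dead -> (dead,v2)
Op 11: gossip N1<->N2 -> N1.N0=(alive,v1) N1.N1=(alive,v1) N1.N2=(suspect,v2) | N2.N0=(alive,v1) N2.N1=(alive,v1) N2.N2=(suspect,v2)
Op 12: N2 marks N0=suspect -> (suspect,v2)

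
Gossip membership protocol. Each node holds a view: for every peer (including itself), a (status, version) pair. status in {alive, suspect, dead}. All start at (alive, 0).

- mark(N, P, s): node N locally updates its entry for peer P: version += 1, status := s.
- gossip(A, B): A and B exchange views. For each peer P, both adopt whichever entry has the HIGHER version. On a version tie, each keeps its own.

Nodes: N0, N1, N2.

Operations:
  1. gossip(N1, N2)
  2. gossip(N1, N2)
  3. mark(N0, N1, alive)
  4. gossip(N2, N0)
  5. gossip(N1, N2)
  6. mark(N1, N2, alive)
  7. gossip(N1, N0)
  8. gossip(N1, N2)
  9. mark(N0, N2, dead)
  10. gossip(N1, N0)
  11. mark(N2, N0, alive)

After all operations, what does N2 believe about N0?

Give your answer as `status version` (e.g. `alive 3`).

Op 1: gossip N1<->N2 -> N1.N0=(alive,v0) N1.N1=(alive,v0) N1.N2=(alive,v0) | N2.N0=(alive,v0) N2.N1=(alive,v0) N2.N2=(alive,v0)
Op 2: gossip N1<->N2 -> N1.N0=(alive,v0) N1.N1=(alive,v0) N1.N2=(alive,v0) | N2.N0=(alive,v0) N2.N1=(alive,v0) N2.N2=(alive,v0)
Op 3: N0 marks N1=alive -> (alive,v1)
Op 4: gossip N2<->N0 -> N2.N0=(alive,v0) N2.N1=(alive,v1) N2.N2=(alive,v0) | N0.N0=(alive,v0) N0.N1=(alive,v1) N0.N2=(alive,v0)
Op 5: gossip N1<->N2 -> N1.N0=(alive,v0) N1.N1=(alive,v1) N1.N2=(alive,v0) | N2.N0=(alive,v0) N2.N1=(alive,v1) N2.N2=(alive,v0)
Op 6: N1 marks N2=alive -> (alive,v1)
Op 7: gossip N1<->N0 -> N1.N0=(alive,v0) N1.N1=(alive,v1) N1.N2=(alive,v1) | N0.N0=(alive,v0) N0.N1=(alive,v1) N0.N2=(alive,v1)
Op 8: gossip N1<->N2 -> N1.N0=(alive,v0) N1.N1=(alive,v1) N1.N2=(alive,v1) | N2.N0=(alive,v0) N2.N1=(alive,v1) N2.N2=(alive,v1)
Op 9: N0 marks N2=dead -> (dead,v2)
Op 10: gossip N1<->N0 -> N1.N0=(alive,v0) N1.N1=(alive,v1) N1.N2=(dead,v2) | N0.N0=(alive,v0) N0.N1=(alive,v1) N0.N2=(dead,v2)
Op 11: N2 marks N0=alive -> (alive,v1)

Answer: alive 1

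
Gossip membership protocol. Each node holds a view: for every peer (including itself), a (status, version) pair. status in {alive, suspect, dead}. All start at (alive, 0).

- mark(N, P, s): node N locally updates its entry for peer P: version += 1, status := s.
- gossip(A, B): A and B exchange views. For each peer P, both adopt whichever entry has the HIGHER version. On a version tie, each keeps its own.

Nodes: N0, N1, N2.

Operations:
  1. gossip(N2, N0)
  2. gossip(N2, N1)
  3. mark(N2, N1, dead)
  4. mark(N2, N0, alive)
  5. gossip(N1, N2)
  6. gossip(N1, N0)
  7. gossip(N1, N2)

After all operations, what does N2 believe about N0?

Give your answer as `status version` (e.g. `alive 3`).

Op 1: gossip N2<->N0 -> N2.N0=(alive,v0) N2.N1=(alive,v0) N2.N2=(alive,v0) | N0.N0=(alive,v0) N0.N1=(alive,v0) N0.N2=(alive,v0)
Op 2: gossip N2<->N1 -> N2.N0=(alive,v0) N2.N1=(alive,v0) N2.N2=(alive,v0) | N1.N0=(alive,v0) N1.N1=(alive,v0) N1.N2=(alive,v0)
Op 3: N2 marks N1=dead -> (dead,v1)
Op 4: N2 marks N0=alive -> (alive,v1)
Op 5: gossip N1<->N2 -> N1.N0=(alive,v1) N1.N1=(dead,v1) N1.N2=(alive,v0) | N2.N0=(alive,v1) N2.N1=(dead,v1) N2.N2=(alive,v0)
Op 6: gossip N1<->N0 -> N1.N0=(alive,v1) N1.N1=(dead,v1) N1.N2=(alive,v0) | N0.N0=(alive,v1) N0.N1=(dead,v1) N0.N2=(alive,v0)
Op 7: gossip N1<->N2 -> N1.N0=(alive,v1) N1.N1=(dead,v1) N1.N2=(alive,v0) | N2.N0=(alive,v1) N2.N1=(dead,v1) N2.N2=(alive,v0)

Answer: alive 1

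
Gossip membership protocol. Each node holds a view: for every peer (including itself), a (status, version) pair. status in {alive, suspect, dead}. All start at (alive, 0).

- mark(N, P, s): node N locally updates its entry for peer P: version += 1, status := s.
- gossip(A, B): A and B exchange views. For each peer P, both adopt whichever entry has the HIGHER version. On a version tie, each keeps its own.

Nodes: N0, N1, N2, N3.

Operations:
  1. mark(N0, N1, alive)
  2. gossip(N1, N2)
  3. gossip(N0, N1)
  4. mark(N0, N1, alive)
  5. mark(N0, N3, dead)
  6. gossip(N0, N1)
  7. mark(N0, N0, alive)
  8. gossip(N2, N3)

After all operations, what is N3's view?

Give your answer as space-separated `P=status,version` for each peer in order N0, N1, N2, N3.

Op 1: N0 marks N1=alive -> (alive,v1)
Op 2: gossip N1<->N2 -> N1.N0=(alive,v0) N1.N1=(alive,v0) N1.N2=(alive,v0) N1.N3=(alive,v0) | N2.N0=(alive,v0) N2.N1=(alive,v0) N2.N2=(alive,v0) N2.N3=(alive,v0)
Op 3: gossip N0<->N1 -> N0.N0=(alive,v0) N0.N1=(alive,v1) N0.N2=(alive,v0) N0.N3=(alive,v0) | N1.N0=(alive,v0) N1.N1=(alive,v1) N1.N2=(alive,v0) N1.N3=(alive,v0)
Op 4: N0 marks N1=alive -> (alive,v2)
Op 5: N0 marks N3=dead -> (dead,v1)
Op 6: gossip N0<->N1 -> N0.N0=(alive,v0) N0.N1=(alive,v2) N0.N2=(alive,v0) N0.N3=(dead,v1) | N1.N0=(alive,v0) N1.N1=(alive,v2) N1.N2=(alive,v0) N1.N3=(dead,v1)
Op 7: N0 marks N0=alive -> (alive,v1)
Op 8: gossip N2<->N3 -> N2.N0=(alive,v0) N2.N1=(alive,v0) N2.N2=(alive,v0) N2.N3=(alive,v0) | N3.N0=(alive,v0) N3.N1=(alive,v0) N3.N2=(alive,v0) N3.N3=(alive,v0)

Answer: N0=alive,0 N1=alive,0 N2=alive,0 N3=alive,0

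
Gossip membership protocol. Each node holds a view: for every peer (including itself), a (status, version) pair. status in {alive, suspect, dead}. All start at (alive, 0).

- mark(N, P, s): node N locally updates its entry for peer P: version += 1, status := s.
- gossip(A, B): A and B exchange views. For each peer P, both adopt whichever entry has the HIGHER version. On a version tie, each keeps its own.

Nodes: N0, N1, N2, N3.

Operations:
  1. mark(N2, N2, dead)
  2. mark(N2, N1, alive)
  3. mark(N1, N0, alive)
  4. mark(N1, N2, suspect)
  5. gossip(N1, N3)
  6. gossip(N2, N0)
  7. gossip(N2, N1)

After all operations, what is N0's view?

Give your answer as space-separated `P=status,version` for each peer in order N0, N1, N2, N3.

Answer: N0=alive,0 N1=alive,1 N2=dead,1 N3=alive,0

Derivation:
Op 1: N2 marks N2=dead -> (dead,v1)
Op 2: N2 marks N1=alive -> (alive,v1)
Op 3: N1 marks N0=alive -> (alive,v1)
Op 4: N1 marks N2=suspect -> (suspect,v1)
Op 5: gossip N1<->N3 -> N1.N0=(alive,v1) N1.N1=(alive,v0) N1.N2=(suspect,v1) N1.N3=(alive,v0) | N3.N0=(alive,v1) N3.N1=(alive,v0) N3.N2=(suspect,v1) N3.N3=(alive,v0)
Op 6: gossip N2<->N0 -> N2.N0=(alive,v0) N2.N1=(alive,v1) N2.N2=(dead,v1) N2.N3=(alive,v0) | N0.N0=(alive,v0) N0.N1=(alive,v1) N0.N2=(dead,v1) N0.N3=(alive,v0)
Op 7: gossip N2<->N1 -> N2.N0=(alive,v1) N2.N1=(alive,v1) N2.N2=(dead,v1) N2.N3=(alive,v0) | N1.N0=(alive,v1) N1.N1=(alive,v1) N1.N2=(suspect,v1) N1.N3=(alive,v0)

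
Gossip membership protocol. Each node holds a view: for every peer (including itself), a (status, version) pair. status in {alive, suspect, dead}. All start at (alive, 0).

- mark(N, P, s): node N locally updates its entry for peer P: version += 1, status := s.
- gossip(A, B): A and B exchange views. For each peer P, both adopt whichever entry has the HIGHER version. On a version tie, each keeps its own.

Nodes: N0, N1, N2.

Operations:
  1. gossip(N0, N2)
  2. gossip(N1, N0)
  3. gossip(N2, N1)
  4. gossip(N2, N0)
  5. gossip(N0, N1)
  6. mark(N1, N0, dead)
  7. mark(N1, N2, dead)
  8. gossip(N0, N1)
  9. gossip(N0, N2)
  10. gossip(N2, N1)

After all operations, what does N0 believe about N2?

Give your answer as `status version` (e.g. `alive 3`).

Answer: dead 1

Derivation:
Op 1: gossip N0<->N2 -> N0.N0=(alive,v0) N0.N1=(alive,v0) N0.N2=(alive,v0) | N2.N0=(alive,v0) N2.N1=(alive,v0) N2.N2=(alive,v0)
Op 2: gossip N1<->N0 -> N1.N0=(alive,v0) N1.N1=(alive,v0) N1.N2=(alive,v0) | N0.N0=(alive,v0) N0.N1=(alive,v0) N0.N2=(alive,v0)
Op 3: gossip N2<->N1 -> N2.N0=(alive,v0) N2.N1=(alive,v0) N2.N2=(alive,v0) | N1.N0=(alive,v0) N1.N1=(alive,v0) N1.N2=(alive,v0)
Op 4: gossip N2<->N0 -> N2.N0=(alive,v0) N2.N1=(alive,v0) N2.N2=(alive,v0) | N0.N0=(alive,v0) N0.N1=(alive,v0) N0.N2=(alive,v0)
Op 5: gossip N0<->N1 -> N0.N0=(alive,v0) N0.N1=(alive,v0) N0.N2=(alive,v0) | N1.N0=(alive,v0) N1.N1=(alive,v0) N1.N2=(alive,v0)
Op 6: N1 marks N0=dead -> (dead,v1)
Op 7: N1 marks N2=dead -> (dead,v1)
Op 8: gossip N0<->N1 -> N0.N0=(dead,v1) N0.N1=(alive,v0) N0.N2=(dead,v1) | N1.N0=(dead,v1) N1.N1=(alive,v0) N1.N2=(dead,v1)
Op 9: gossip N0<->N2 -> N0.N0=(dead,v1) N0.N1=(alive,v0) N0.N2=(dead,v1) | N2.N0=(dead,v1) N2.N1=(alive,v0) N2.N2=(dead,v1)
Op 10: gossip N2<->N1 -> N2.N0=(dead,v1) N2.N1=(alive,v0) N2.N2=(dead,v1) | N1.N0=(dead,v1) N1.N1=(alive,v0) N1.N2=(dead,v1)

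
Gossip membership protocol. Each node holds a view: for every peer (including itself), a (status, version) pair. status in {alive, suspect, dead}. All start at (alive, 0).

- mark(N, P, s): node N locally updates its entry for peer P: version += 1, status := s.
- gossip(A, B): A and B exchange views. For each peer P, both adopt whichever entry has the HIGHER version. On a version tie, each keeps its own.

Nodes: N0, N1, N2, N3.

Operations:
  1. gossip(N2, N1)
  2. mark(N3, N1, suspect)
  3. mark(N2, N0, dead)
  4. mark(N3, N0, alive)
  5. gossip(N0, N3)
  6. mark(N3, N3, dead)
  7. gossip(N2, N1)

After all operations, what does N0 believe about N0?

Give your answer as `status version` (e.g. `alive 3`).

Answer: alive 1

Derivation:
Op 1: gossip N2<->N1 -> N2.N0=(alive,v0) N2.N1=(alive,v0) N2.N2=(alive,v0) N2.N3=(alive,v0) | N1.N0=(alive,v0) N1.N1=(alive,v0) N1.N2=(alive,v0) N1.N3=(alive,v0)
Op 2: N3 marks N1=suspect -> (suspect,v1)
Op 3: N2 marks N0=dead -> (dead,v1)
Op 4: N3 marks N0=alive -> (alive,v1)
Op 5: gossip N0<->N3 -> N0.N0=(alive,v1) N0.N1=(suspect,v1) N0.N2=(alive,v0) N0.N3=(alive,v0) | N3.N0=(alive,v1) N3.N1=(suspect,v1) N3.N2=(alive,v0) N3.N3=(alive,v0)
Op 6: N3 marks N3=dead -> (dead,v1)
Op 7: gossip N2<->N1 -> N2.N0=(dead,v1) N2.N1=(alive,v0) N2.N2=(alive,v0) N2.N3=(alive,v0) | N1.N0=(dead,v1) N1.N1=(alive,v0) N1.N2=(alive,v0) N1.N3=(alive,v0)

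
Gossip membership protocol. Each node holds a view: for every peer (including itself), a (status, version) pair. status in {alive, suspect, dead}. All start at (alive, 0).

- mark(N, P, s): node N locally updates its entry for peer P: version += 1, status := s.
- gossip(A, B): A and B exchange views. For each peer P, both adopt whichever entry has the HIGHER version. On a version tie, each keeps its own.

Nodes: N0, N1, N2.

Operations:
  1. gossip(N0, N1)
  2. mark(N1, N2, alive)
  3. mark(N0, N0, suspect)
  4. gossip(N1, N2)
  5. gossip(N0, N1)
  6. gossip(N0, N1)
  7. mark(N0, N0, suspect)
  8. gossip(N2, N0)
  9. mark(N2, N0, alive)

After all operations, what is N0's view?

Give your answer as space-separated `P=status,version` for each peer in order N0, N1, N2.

Answer: N0=suspect,2 N1=alive,0 N2=alive,1

Derivation:
Op 1: gossip N0<->N1 -> N0.N0=(alive,v0) N0.N1=(alive,v0) N0.N2=(alive,v0) | N1.N0=(alive,v0) N1.N1=(alive,v0) N1.N2=(alive,v0)
Op 2: N1 marks N2=alive -> (alive,v1)
Op 3: N0 marks N0=suspect -> (suspect,v1)
Op 4: gossip N1<->N2 -> N1.N0=(alive,v0) N1.N1=(alive,v0) N1.N2=(alive,v1) | N2.N0=(alive,v0) N2.N1=(alive,v0) N2.N2=(alive,v1)
Op 5: gossip N0<->N1 -> N0.N0=(suspect,v1) N0.N1=(alive,v0) N0.N2=(alive,v1) | N1.N0=(suspect,v1) N1.N1=(alive,v0) N1.N2=(alive,v1)
Op 6: gossip N0<->N1 -> N0.N0=(suspect,v1) N0.N1=(alive,v0) N0.N2=(alive,v1) | N1.N0=(suspect,v1) N1.N1=(alive,v0) N1.N2=(alive,v1)
Op 7: N0 marks N0=suspect -> (suspect,v2)
Op 8: gossip N2<->N0 -> N2.N0=(suspect,v2) N2.N1=(alive,v0) N2.N2=(alive,v1) | N0.N0=(suspect,v2) N0.N1=(alive,v0) N0.N2=(alive,v1)
Op 9: N2 marks N0=alive -> (alive,v3)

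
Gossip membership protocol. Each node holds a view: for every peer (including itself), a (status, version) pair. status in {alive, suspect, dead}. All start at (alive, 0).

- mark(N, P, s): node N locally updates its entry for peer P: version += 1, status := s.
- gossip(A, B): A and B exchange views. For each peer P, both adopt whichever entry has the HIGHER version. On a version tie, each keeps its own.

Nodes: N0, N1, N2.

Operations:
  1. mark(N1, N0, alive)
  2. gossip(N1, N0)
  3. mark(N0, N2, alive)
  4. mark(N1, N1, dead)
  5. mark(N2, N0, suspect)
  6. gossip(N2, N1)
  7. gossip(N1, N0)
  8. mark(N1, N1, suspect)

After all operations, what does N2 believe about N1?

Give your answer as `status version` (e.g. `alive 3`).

Op 1: N1 marks N0=alive -> (alive,v1)
Op 2: gossip N1<->N0 -> N1.N0=(alive,v1) N1.N1=(alive,v0) N1.N2=(alive,v0) | N0.N0=(alive,v1) N0.N1=(alive,v0) N0.N2=(alive,v0)
Op 3: N0 marks N2=alive -> (alive,v1)
Op 4: N1 marks N1=dead -> (dead,v1)
Op 5: N2 marks N0=suspect -> (suspect,v1)
Op 6: gossip N2<->N1 -> N2.N0=(suspect,v1) N2.N1=(dead,v1) N2.N2=(alive,v0) | N1.N0=(alive,v1) N1.N1=(dead,v1) N1.N2=(alive,v0)
Op 7: gossip N1<->N0 -> N1.N0=(alive,v1) N1.N1=(dead,v1) N1.N2=(alive,v1) | N0.N0=(alive,v1) N0.N1=(dead,v1) N0.N2=(alive,v1)
Op 8: N1 marks N1=suspect -> (suspect,v2)

Answer: dead 1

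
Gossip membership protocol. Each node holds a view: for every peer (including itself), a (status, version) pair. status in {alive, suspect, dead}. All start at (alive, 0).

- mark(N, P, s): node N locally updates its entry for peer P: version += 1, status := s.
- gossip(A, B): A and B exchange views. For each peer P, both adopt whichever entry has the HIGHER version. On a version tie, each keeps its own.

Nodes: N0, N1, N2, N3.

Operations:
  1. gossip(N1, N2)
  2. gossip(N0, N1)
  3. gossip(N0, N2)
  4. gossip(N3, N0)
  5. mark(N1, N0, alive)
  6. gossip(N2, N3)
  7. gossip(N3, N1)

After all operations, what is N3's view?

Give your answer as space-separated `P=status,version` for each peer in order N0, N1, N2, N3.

Op 1: gossip N1<->N2 -> N1.N0=(alive,v0) N1.N1=(alive,v0) N1.N2=(alive,v0) N1.N3=(alive,v0) | N2.N0=(alive,v0) N2.N1=(alive,v0) N2.N2=(alive,v0) N2.N3=(alive,v0)
Op 2: gossip N0<->N1 -> N0.N0=(alive,v0) N0.N1=(alive,v0) N0.N2=(alive,v0) N0.N3=(alive,v0) | N1.N0=(alive,v0) N1.N1=(alive,v0) N1.N2=(alive,v0) N1.N3=(alive,v0)
Op 3: gossip N0<->N2 -> N0.N0=(alive,v0) N0.N1=(alive,v0) N0.N2=(alive,v0) N0.N3=(alive,v0) | N2.N0=(alive,v0) N2.N1=(alive,v0) N2.N2=(alive,v0) N2.N3=(alive,v0)
Op 4: gossip N3<->N0 -> N3.N0=(alive,v0) N3.N1=(alive,v0) N3.N2=(alive,v0) N3.N3=(alive,v0) | N0.N0=(alive,v0) N0.N1=(alive,v0) N0.N2=(alive,v0) N0.N3=(alive,v0)
Op 5: N1 marks N0=alive -> (alive,v1)
Op 6: gossip N2<->N3 -> N2.N0=(alive,v0) N2.N1=(alive,v0) N2.N2=(alive,v0) N2.N3=(alive,v0) | N3.N0=(alive,v0) N3.N1=(alive,v0) N3.N2=(alive,v0) N3.N3=(alive,v0)
Op 7: gossip N3<->N1 -> N3.N0=(alive,v1) N3.N1=(alive,v0) N3.N2=(alive,v0) N3.N3=(alive,v0) | N1.N0=(alive,v1) N1.N1=(alive,v0) N1.N2=(alive,v0) N1.N3=(alive,v0)

Answer: N0=alive,1 N1=alive,0 N2=alive,0 N3=alive,0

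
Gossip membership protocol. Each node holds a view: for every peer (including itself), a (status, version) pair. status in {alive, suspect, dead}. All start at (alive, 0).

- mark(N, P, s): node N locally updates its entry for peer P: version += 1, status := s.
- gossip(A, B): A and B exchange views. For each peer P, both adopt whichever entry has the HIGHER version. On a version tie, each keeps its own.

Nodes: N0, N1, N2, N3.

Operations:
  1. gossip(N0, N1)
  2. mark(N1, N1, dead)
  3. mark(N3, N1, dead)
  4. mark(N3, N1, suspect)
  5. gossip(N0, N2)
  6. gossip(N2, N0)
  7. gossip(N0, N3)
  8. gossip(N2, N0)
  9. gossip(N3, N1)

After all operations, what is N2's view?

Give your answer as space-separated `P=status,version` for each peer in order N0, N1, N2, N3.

Op 1: gossip N0<->N1 -> N0.N0=(alive,v0) N0.N1=(alive,v0) N0.N2=(alive,v0) N0.N3=(alive,v0) | N1.N0=(alive,v0) N1.N1=(alive,v0) N1.N2=(alive,v0) N1.N3=(alive,v0)
Op 2: N1 marks N1=dead -> (dead,v1)
Op 3: N3 marks N1=dead -> (dead,v1)
Op 4: N3 marks N1=suspect -> (suspect,v2)
Op 5: gossip N0<->N2 -> N0.N0=(alive,v0) N0.N1=(alive,v0) N0.N2=(alive,v0) N0.N3=(alive,v0) | N2.N0=(alive,v0) N2.N1=(alive,v0) N2.N2=(alive,v0) N2.N3=(alive,v0)
Op 6: gossip N2<->N0 -> N2.N0=(alive,v0) N2.N1=(alive,v0) N2.N2=(alive,v0) N2.N3=(alive,v0) | N0.N0=(alive,v0) N0.N1=(alive,v0) N0.N2=(alive,v0) N0.N3=(alive,v0)
Op 7: gossip N0<->N3 -> N0.N0=(alive,v0) N0.N1=(suspect,v2) N0.N2=(alive,v0) N0.N3=(alive,v0) | N3.N0=(alive,v0) N3.N1=(suspect,v2) N3.N2=(alive,v0) N3.N3=(alive,v0)
Op 8: gossip N2<->N0 -> N2.N0=(alive,v0) N2.N1=(suspect,v2) N2.N2=(alive,v0) N2.N3=(alive,v0) | N0.N0=(alive,v0) N0.N1=(suspect,v2) N0.N2=(alive,v0) N0.N3=(alive,v0)
Op 9: gossip N3<->N1 -> N3.N0=(alive,v0) N3.N1=(suspect,v2) N3.N2=(alive,v0) N3.N3=(alive,v0) | N1.N0=(alive,v0) N1.N1=(suspect,v2) N1.N2=(alive,v0) N1.N3=(alive,v0)

Answer: N0=alive,0 N1=suspect,2 N2=alive,0 N3=alive,0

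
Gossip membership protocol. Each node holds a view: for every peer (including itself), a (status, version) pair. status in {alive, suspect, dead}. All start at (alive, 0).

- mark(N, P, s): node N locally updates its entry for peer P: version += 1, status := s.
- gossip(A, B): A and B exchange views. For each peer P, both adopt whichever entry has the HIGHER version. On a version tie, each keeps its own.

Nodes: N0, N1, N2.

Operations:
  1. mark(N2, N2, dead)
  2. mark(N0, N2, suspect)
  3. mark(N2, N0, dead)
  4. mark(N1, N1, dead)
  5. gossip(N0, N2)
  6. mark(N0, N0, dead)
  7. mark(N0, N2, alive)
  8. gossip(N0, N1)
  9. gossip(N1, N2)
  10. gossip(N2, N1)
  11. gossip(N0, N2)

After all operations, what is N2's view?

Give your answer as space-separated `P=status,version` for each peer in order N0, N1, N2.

Op 1: N2 marks N2=dead -> (dead,v1)
Op 2: N0 marks N2=suspect -> (suspect,v1)
Op 3: N2 marks N0=dead -> (dead,v1)
Op 4: N1 marks N1=dead -> (dead,v1)
Op 5: gossip N0<->N2 -> N0.N0=(dead,v1) N0.N1=(alive,v0) N0.N2=(suspect,v1) | N2.N0=(dead,v1) N2.N1=(alive,v0) N2.N2=(dead,v1)
Op 6: N0 marks N0=dead -> (dead,v2)
Op 7: N0 marks N2=alive -> (alive,v2)
Op 8: gossip N0<->N1 -> N0.N0=(dead,v2) N0.N1=(dead,v1) N0.N2=(alive,v2) | N1.N0=(dead,v2) N1.N1=(dead,v1) N1.N2=(alive,v2)
Op 9: gossip N1<->N2 -> N1.N0=(dead,v2) N1.N1=(dead,v1) N1.N2=(alive,v2) | N2.N0=(dead,v2) N2.N1=(dead,v1) N2.N2=(alive,v2)
Op 10: gossip N2<->N1 -> N2.N0=(dead,v2) N2.N1=(dead,v1) N2.N2=(alive,v2) | N1.N0=(dead,v2) N1.N1=(dead,v1) N1.N2=(alive,v2)
Op 11: gossip N0<->N2 -> N0.N0=(dead,v2) N0.N1=(dead,v1) N0.N2=(alive,v2) | N2.N0=(dead,v2) N2.N1=(dead,v1) N2.N2=(alive,v2)

Answer: N0=dead,2 N1=dead,1 N2=alive,2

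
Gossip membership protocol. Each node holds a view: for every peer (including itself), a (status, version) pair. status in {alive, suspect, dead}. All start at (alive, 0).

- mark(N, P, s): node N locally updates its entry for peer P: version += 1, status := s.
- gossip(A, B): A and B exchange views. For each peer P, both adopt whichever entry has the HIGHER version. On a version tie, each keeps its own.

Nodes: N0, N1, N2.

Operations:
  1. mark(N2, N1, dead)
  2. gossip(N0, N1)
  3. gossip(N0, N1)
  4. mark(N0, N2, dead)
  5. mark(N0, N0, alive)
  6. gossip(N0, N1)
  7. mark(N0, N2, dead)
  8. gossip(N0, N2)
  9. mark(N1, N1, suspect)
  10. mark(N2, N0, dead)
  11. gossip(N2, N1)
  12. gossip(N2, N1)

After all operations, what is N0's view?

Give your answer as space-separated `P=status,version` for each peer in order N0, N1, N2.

Answer: N0=alive,1 N1=dead,1 N2=dead,2

Derivation:
Op 1: N2 marks N1=dead -> (dead,v1)
Op 2: gossip N0<->N1 -> N0.N0=(alive,v0) N0.N1=(alive,v0) N0.N2=(alive,v0) | N1.N0=(alive,v0) N1.N1=(alive,v0) N1.N2=(alive,v0)
Op 3: gossip N0<->N1 -> N0.N0=(alive,v0) N0.N1=(alive,v0) N0.N2=(alive,v0) | N1.N0=(alive,v0) N1.N1=(alive,v0) N1.N2=(alive,v0)
Op 4: N0 marks N2=dead -> (dead,v1)
Op 5: N0 marks N0=alive -> (alive,v1)
Op 6: gossip N0<->N1 -> N0.N0=(alive,v1) N0.N1=(alive,v0) N0.N2=(dead,v1) | N1.N0=(alive,v1) N1.N1=(alive,v0) N1.N2=(dead,v1)
Op 7: N0 marks N2=dead -> (dead,v2)
Op 8: gossip N0<->N2 -> N0.N0=(alive,v1) N0.N1=(dead,v1) N0.N2=(dead,v2) | N2.N0=(alive,v1) N2.N1=(dead,v1) N2.N2=(dead,v2)
Op 9: N1 marks N1=suspect -> (suspect,v1)
Op 10: N2 marks N0=dead -> (dead,v2)
Op 11: gossip N2<->N1 -> N2.N0=(dead,v2) N2.N1=(dead,v1) N2.N2=(dead,v2) | N1.N0=(dead,v2) N1.N1=(suspect,v1) N1.N2=(dead,v2)
Op 12: gossip N2<->N1 -> N2.N0=(dead,v2) N2.N1=(dead,v1) N2.N2=(dead,v2) | N1.N0=(dead,v2) N1.N1=(suspect,v1) N1.N2=(dead,v2)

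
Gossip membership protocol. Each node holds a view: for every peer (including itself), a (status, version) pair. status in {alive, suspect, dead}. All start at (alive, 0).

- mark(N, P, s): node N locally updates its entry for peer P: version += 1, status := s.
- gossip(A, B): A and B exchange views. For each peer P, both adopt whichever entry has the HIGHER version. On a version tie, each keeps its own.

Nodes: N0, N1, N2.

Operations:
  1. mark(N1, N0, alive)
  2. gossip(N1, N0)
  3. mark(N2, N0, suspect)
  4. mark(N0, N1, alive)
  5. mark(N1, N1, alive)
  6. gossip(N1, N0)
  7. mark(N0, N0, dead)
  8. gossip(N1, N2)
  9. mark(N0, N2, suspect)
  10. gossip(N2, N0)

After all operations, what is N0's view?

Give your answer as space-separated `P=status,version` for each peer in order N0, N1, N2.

Answer: N0=dead,2 N1=alive,1 N2=suspect,1

Derivation:
Op 1: N1 marks N0=alive -> (alive,v1)
Op 2: gossip N1<->N0 -> N1.N0=(alive,v1) N1.N1=(alive,v0) N1.N2=(alive,v0) | N0.N0=(alive,v1) N0.N1=(alive,v0) N0.N2=(alive,v0)
Op 3: N2 marks N0=suspect -> (suspect,v1)
Op 4: N0 marks N1=alive -> (alive,v1)
Op 5: N1 marks N1=alive -> (alive,v1)
Op 6: gossip N1<->N0 -> N1.N0=(alive,v1) N1.N1=(alive,v1) N1.N2=(alive,v0) | N0.N0=(alive,v1) N0.N1=(alive,v1) N0.N2=(alive,v0)
Op 7: N0 marks N0=dead -> (dead,v2)
Op 8: gossip N1<->N2 -> N1.N0=(alive,v1) N1.N1=(alive,v1) N1.N2=(alive,v0) | N2.N0=(suspect,v1) N2.N1=(alive,v1) N2.N2=(alive,v0)
Op 9: N0 marks N2=suspect -> (suspect,v1)
Op 10: gossip N2<->N0 -> N2.N0=(dead,v2) N2.N1=(alive,v1) N2.N2=(suspect,v1) | N0.N0=(dead,v2) N0.N1=(alive,v1) N0.N2=(suspect,v1)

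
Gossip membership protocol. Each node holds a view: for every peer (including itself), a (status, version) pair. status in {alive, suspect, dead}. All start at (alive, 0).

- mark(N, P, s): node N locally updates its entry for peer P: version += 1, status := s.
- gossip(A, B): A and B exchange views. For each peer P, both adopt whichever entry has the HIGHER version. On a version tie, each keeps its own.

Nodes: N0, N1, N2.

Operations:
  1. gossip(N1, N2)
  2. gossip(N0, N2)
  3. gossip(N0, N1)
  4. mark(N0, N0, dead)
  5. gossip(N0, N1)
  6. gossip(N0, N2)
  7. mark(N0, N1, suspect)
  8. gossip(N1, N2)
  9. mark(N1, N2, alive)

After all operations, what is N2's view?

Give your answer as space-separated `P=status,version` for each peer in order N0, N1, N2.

Answer: N0=dead,1 N1=alive,0 N2=alive,0

Derivation:
Op 1: gossip N1<->N2 -> N1.N0=(alive,v0) N1.N1=(alive,v0) N1.N2=(alive,v0) | N2.N0=(alive,v0) N2.N1=(alive,v0) N2.N2=(alive,v0)
Op 2: gossip N0<->N2 -> N0.N0=(alive,v0) N0.N1=(alive,v0) N0.N2=(alive,v0) | N2.N0=(alive,v0) N2.N1=(alive,v0) N2.N2=(alive,v0)
Op 3: gossip N0<->N1 -> N0.N0=(alive,v0) N0.N1=(alive,v0) N0.N2=(alive,v0) | N1.N0=(alive,v0) N1.N1=(alive,v0) N1.N2=(alive,v0)
Op 4: N0 marks N0=dead -> (dead,v1)
Op 5: gossip N0<->N1 -> N0.N0=(dead,v1) N0.N1=(alive,v0) N0.N2=(alive,v0) | N1.N0=(dead,v1) N1.N1=(alive,v0) N1.N2=(alive,v0)
Op 6: gossip N0<->N2 -> N0.N0=(dead,v1) N0.N1=(alive,v0) N0.N2=(alive,v0) | N2.N0=(dead,v1) N2.N1=(alive,v0) N2.N2=(alive,v0)
Op 7: N0 marks N1=suspect -> (suspect,v1)
Op 8: gossip N1<->N2 -> N1.N0=(dead,v1) N1.N1=(alive,v0) N1.N2=(alive,v0) | N2.N0=(dead,v1) N2.N1=(alive,v0) N2.N2=(alive,v0)
Op 9: N1 marks N2=alive -> (alive,v1)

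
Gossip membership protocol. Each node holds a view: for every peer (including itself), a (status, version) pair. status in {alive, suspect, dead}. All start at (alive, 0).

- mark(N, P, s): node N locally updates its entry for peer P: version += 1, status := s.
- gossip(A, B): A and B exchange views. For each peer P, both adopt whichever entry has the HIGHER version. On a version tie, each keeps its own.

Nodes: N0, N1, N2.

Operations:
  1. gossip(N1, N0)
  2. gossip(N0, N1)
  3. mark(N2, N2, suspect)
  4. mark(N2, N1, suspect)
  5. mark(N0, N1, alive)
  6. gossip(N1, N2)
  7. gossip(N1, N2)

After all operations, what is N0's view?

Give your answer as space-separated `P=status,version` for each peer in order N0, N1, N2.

Op 1: gossip N1<->N0 -> N1.N0=(alive,v0) N1.N1=(alive,v0) N1.N2=(alive,v0) | N0.N0=(alive,v0) N0.N1=(alive,v0) N0.N2=(alive,v0)
Op 2: gossip N0<->N1 -> N0.N0=(alive,v0) N0.N1=(alive,v0) N0.N2=(alive,v0) | N1.N0=(alive,v0) N1.N1=(alive,v0) N1.N2=(alive,v0)
Op 3: N2 marks N2=suspect -> (suspect,v1)
Op 4: N2 marks N1=suspect -> (suspect,v1)
Op 5: N0 marks N1=alive -> (alive,v1)
Op 6: gossip N1<->N2 -> N1.N0=(alive,v0) N1.N1=(suspect,v1) N1.N2=(suspect,v1) | N2.N0=(alive,v0) N2.N1=(suspect,v1) N2.N2=(suspect,v1)
Op 7: gossip N1<->N2 -> N1.N0=(alive,v0) N1.N1=(suspect,v1) N1.N2=(suspect,v1) | N2.N0=(alive,v0) N2.N1=(suspect,v1) N2.N2=(suspect,v1)

Answer: N0=alive,0 N1=alive,1 N2=alive,0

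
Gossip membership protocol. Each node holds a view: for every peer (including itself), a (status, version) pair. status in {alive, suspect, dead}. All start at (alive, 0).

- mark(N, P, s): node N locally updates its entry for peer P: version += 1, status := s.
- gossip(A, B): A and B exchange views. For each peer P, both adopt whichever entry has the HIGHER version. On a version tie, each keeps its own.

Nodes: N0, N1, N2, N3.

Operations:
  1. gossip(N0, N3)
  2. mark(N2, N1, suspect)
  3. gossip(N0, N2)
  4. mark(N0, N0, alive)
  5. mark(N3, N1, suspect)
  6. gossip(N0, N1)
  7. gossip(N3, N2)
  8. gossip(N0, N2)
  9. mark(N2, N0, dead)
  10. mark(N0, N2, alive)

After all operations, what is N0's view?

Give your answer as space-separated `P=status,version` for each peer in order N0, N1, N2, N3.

Op 1: gossip N0<->N3 -> N0.N0=(alive,v0) N0.N1=(alive,v0) N0.N2=(alive,v0) N0.N3=(alive,v0) | N3.N0=(alive,v0) N3.N1=(alive,v0) N3.N2=(alive,v0) N3.N3=(alive,v0)
Op 2: N2 marks N1=suspect -> (suspect,v1)
Op 3: gossip N0<->N2 -> N0.N0=(alive,v0) N0.N1=(suspect,v1) N0.N2=(alive,v0) N0.N3=(alive,v0) | N2.N0=(alive,v0) N2.N1=(suspect,v1) N2.N2=(alive,v0) N2.N3=(alive,v0)
Op 4: N0 marks N0=alive -> (alive,v1)
Op 5: N3 marks N1=suspect -> (suspect,v1)
Op 6: gossip N0<->N1 -> N0.N0=(alive,v1) N0.N1=(suspect,v1) N0.N2=(alive,v0) N0.N3=(alive,v0) | N1.N0=(alive,v1) N1.N1=(suspect,v1) N1.N2=(alive,v0) N1.N3=(alive,v0)
Op 7: gossip N3<->N2 -> N3.N0=(alive,v0) N3.N1=(suspect,v1) N3.N2=(alive,v0) N3.N3=(alive,v0) | N2.N0=(alive,v0) N2.N1=(suspect,v1) N2.N2=(alive,v0) N2.N3=(alive,v0)
Op 8: gossip N0<->N2 -> N0.N0=(alive,v1) N0.N1=(suspect,v1) N0.N2=(alive,v0) N0.N3=(alive,v0) | N2.N0=(alive,v1) N2.N1=(suspect,v1) N2.N2=(alive,v0) N2.N3=(alive,v0)
Op 9: N2 marks N0=dead -> (dead,v2)
Op 10: N0 marks N2=alive -> (alive,v1)

Answer: N0=alive,1 N1=suspect,1 N2=alive,1 N3=alive,0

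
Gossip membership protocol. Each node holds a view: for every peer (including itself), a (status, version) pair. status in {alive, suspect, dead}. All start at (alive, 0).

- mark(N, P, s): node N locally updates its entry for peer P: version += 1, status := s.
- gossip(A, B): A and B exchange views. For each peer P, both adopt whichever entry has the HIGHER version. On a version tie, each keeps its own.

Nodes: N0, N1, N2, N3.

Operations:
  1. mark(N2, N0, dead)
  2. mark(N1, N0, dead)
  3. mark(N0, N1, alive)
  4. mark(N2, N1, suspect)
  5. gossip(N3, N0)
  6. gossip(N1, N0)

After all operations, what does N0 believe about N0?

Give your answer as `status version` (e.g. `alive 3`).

Answer: dead 1

Derivation:
Op 1: N2 marks N0=dead -> (dead,v1)
Op 2: N1 marks N0=dead -> (dead,v1)
Op 3: N0 marks N1=alive -> (alive,v1)
Op 4: N2 marks N1=suspect -> (suspect,v1)
Op 5: gossip N3<->N0 -> N3.N0=(alive,v0) N3.N1=(alive,v1) N3.N2=(alive,v0) N3.N3=(alive,v0) | N0.N0=(alive,v0) N0.N1=(alive,v1) N0.N2=(alive,v0) N0.N3=(alive,v0)
Op 6: gossip N1<->N0 -> N1.N0=(dead,v1) N1.N1=(alive,v1) N1.N2=(alive,v0) N1.N3=(alive,v0) | N0.N0=(dead,v1) N0.N1=(alive,v1) N0.N2=(alive,v0) N0.N3=(alive,v0)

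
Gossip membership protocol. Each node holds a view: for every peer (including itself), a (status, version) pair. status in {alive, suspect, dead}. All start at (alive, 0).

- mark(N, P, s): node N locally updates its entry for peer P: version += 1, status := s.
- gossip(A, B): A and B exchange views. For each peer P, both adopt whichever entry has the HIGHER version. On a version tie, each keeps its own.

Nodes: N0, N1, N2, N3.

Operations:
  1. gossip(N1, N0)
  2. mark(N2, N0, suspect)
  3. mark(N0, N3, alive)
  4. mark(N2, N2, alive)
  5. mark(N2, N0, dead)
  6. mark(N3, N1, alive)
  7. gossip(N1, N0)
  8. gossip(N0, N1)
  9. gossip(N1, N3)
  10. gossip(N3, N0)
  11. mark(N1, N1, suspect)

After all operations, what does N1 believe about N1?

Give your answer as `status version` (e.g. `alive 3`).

Answer: suspect 2

Derivation:
Op 1: gossip N1<->N0 -> N1.N0=(alive,v0) N1.N1=(alive,v0) N1.N2=(alive,v0) N1.N3=(alive,v0) | N0.N0=(alive,v0) N0.N1=(alive,v0) N0.N2=(alive,v0) N0.N3=(alive,v0)
Op 2: N2 marks N0=suspect -> (suspect,v1)
Op 3: N0 marks N3=alive -> (alive,v1)
Op 4: N2 marks N2=alive -> (alive,v1)
Op 5: N2 marks N0=dead -> (dead,v2)
Op 6: N3 marks N1=alive -> (alive,v1)
Op 7: gossip N1<->N0 -> N1.N0=(alive,v0) N1.N1=(alive,v0) N1.N2=(alive,v0) N1.N3=(alive,v1) | N0.N0=(alive,v0) N0.N1=(alive,v0) N0.N2=(alive,v0) N0.N3=(alive,v1)
Op 8: gossip N0<->N1 -> N0.N0=(alive,v0) N0.N1=(alive,v0) N0.N2=(alive,v0) N0.N3=(alive,v1) | N1.N0=(alive,v0) N1.N1=(alive,v0) N1.N2=(alive,v0) N1.N3=(alive,v1)
Op 9: gossip N1<->N3 -> N1.N0=(alive,v0) N1.N1=(alive,v1) N1.N2=(alive,v0) N1.N3=(alive,v1) | N3.N0=(alive,v0) N3.N1=(alive,v1) N3.N2=(alive,v0) N3.N3=(alive,v1)
Op 10: gossip N3<->N0 -> N3.N0=(alive,v0) N3.N1=(alive,v1) N3.N2=(alive,v0) N3.N3=(alive,v1) | N0.N0=(alive,v0) N0.N1=(alive,v1) N0.N2=(alive,v0) N0.N3=(alive,v1)
Op 11: N1 marks N1=suspect -> (suspect,v2)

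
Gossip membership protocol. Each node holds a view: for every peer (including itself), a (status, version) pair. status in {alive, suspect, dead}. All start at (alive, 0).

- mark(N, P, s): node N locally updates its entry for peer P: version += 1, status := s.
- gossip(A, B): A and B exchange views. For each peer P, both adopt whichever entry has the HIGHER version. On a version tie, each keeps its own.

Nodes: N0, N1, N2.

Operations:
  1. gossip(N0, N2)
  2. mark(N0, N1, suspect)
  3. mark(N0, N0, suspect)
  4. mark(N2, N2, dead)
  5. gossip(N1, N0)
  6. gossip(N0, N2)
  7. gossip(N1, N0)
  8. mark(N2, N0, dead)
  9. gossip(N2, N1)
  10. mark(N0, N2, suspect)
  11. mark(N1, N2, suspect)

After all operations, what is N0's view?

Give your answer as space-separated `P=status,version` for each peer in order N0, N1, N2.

Op 1: gossip N0<->N2 -> N0.N0=(alive,v0) N0.N1=(alive,v0) N0.N2=(alive,v0) | N2.N0=(alive,v0) N2.N1=(alive,v0) N2.N2=(alive,v0)
Op 2: N0 marks N1=suspect -> (suspect,v1)
Op 3: N0 marks N0=suspect -> (suspect,v1)
Op 4: N2 marks N2=dead -> (dead,v1)
Op 5: gossip N1<->N0 -> N1.N0=(suspect,v1) N1.N1=(suspect,v1) N1.N2=(alive,v0) | N0.N0=(suspect,v1) N0.N1=(suspect,v1) N0.N2=(alive,v0)
Op 6: gossip N0<->N2 -> N0.N0=(suspect,v1) N0.N1=(suspect,v1) N0.N2=(dead,v1) | N2.N0=(suspect,v1) N2.N1=(suspect,v1) N2.N2=(dead,v1)
Op 7: gossip N1<->N0 -> N1.N0=(suspect,v1) N1.N1=(suspect,v1) N1.N2=(dead,v1) | N0.N0=(suspect,v1) N0.N1=(suspect,v1) N0.N2=(dead,v1)
Op 8: N2 marks N0=dead -> (dead,v2)
Op 9: gossip N2<->N1 -> N2.N0=(dead,v2) N2.N1=(suspect,v1) N2.N2=(dead,v1) | N1.N0=(dead,v2) N1.N1=(suspect,v1) N1.N2=(dead,v1)
Op 10: N0 marks N2=suspect -> (suspect,v2)
Op 11: N1 marks N2=suspect -> (suspect,v2)

Answer: N0=suspect,1 N1=suspect,1 N2=suspect,2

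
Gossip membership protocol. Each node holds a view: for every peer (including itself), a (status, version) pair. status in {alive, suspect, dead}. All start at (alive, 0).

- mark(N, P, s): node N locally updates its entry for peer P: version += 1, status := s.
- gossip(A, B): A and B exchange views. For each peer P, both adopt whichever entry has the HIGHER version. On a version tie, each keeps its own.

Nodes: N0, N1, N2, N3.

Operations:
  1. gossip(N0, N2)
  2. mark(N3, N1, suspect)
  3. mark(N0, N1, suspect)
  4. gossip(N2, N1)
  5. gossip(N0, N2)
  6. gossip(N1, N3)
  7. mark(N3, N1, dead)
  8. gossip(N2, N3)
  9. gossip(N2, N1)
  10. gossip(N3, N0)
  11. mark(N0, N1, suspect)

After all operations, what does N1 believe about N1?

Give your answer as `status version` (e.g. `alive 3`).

Answer: dead 2

Derivation:
Op 1: gossip N0<->N2 -> N0.N0=(alive,v0) N0.N1=(alive,v0) N0.N2=(alive,v0) N0.N3=(alive,v0) | N2.N0=(alive,v0) N2.N1=(alive,v0) N2.N2=(alive,v0) N2.N3=(alive,v0)
Op 2: N3 marks N1=suspect -> (suspect,v1)
Op 3: N0 marks N1=suspect -> (suspect,v1)
Op 4: gossip N2<->N1 -> N2.N0=(alive,v0) N2.N1=(alive,v0) N2.N2=(alive,v0) N2.N3=(alive,v0) | N1.N0=(alive,v0) N1.N1=(alive,v0) N1.N2=(alive,v0) N1.N3=(alive,v0)
Op 5: gossip N0<->N2 -> N0.N0=(alive,v0) N0.N1=(suspect,v1) N0.N2=(alive,v0) N0.N3=(alive,v0) | N2.N0=(alive,v0) N2.N1=(suspect,v1) N2.N2=(alive,v0) N2.N3=(alive,v0)
Op 6: gossip N1<->N3 -> N1.N0=(alive,v0) N1.N1=(suspect,v1) N1.N2=(alive,v0) N1.N3=(alive,v0) | N3.N0=(alive,v0) N3.N1=(suspect,v1) N3.N2=(alive,v0) N3.N3=(alive,v0)
Op 7: N3 marks N1=dead -> (dead,v2)
Op 8: gossip N2<->N3 -> N2.N0=(alive,v0) N2.N1=(dead,v2) N2.N2=(alive,v0) N2.N3=(alive,v0) | N3.N0=(alive,v0) N3.N1=(dead,v2) N3.N2=(alive,v0) N3.N3=(alive,v0)
Op 9: gossip N2<->N1 -> N2.N0=(alive,v0) N2.N1=(dead,v2) N2.N2=(alive,v0) N2.N3=(alive,v0) | N1.N0=(alive,v0) N1.N1=(dead,v2) N1.N2=(alive,v0) N1.N3=(alive,v0)
Op 10: gossip N3<->N0 -> N3.N0=(alive,v0) N3.N1=(dead,v2) N3.N2=(alive,v0) N3.N3=(alive,v0) | N0.N0=(alive,v0) N0.N1=(dead,v2) N0.N2=(alive,v0) N0.N3=(alive,v0)
Op 11: N0 marks N1=suspect -> (suspect,v3)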